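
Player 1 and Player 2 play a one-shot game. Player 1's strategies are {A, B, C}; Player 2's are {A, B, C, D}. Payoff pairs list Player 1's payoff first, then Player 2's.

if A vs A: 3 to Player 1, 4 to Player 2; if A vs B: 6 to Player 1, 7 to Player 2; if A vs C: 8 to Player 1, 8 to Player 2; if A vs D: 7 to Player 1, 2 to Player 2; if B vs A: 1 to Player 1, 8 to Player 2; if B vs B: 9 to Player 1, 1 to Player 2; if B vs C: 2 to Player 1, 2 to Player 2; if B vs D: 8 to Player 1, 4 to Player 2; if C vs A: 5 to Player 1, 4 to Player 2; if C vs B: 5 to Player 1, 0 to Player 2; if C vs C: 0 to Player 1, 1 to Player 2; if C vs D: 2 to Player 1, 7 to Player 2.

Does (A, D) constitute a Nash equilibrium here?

No

Holding Player 2 at D: Player 1 gets 7 from A but could get 8 by switching to B. Player 1 has a profitable deviation.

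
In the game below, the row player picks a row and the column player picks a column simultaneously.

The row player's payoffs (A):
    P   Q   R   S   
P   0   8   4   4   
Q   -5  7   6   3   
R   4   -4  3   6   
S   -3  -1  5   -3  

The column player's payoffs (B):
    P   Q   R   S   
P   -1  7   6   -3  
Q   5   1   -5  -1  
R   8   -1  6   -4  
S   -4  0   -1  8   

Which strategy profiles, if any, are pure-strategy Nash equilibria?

(P, Q) and (R, P)

Find each player's best response to every opponent strategy; NE are the intersections.
The row player's best responses — vs P: R (payoff 4); vs Q: P (payoff 8); vs R: Q (payoff 6); vs S: R (payoff 6).
The column player's best responses — vs P: Q (payoff 7); vs Q: P (payoff 5); vs R: P (payoff 8); vs S: S (payoff 8).
Mutual best responses occur at (P, Q) and (R, P); at each, neither player gains by switching.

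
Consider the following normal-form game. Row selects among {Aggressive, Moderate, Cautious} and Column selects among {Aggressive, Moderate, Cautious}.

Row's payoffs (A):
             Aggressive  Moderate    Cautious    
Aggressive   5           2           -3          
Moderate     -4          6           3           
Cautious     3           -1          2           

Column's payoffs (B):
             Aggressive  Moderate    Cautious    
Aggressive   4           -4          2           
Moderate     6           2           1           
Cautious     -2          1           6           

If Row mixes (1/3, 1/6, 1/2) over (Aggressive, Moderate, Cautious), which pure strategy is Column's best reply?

Column's best reply maximizes expected payoff against the mix.
Aggressive: (1/3)·4 + (1/6)·6 + (1/2)·(-2) = 4/3
Moderate: (1/3)·(-4) + (1/6)·2 + (1/2)·1 = -1/2
Cautious: (1/3)·2 + (1/6)·1 + (1/2)·6 = 23/6
Highest expected payoff is 23/6, from Cautious.

Cautious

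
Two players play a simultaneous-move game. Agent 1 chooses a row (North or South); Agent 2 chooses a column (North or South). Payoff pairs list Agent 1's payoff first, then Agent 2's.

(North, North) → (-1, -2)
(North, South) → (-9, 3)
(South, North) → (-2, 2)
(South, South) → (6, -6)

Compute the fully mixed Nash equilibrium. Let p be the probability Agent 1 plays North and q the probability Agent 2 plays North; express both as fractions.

p = 8/13, q = 15/16

In a mixed NE each player is indifferent between their pure strategies, so the opponent's mix sets the indifference.
Agent 2 indifferent between North and South: p·(-2) + (1−p)·2 = p·3 + (1−p)·(-6) ⟹ 2 + (-4)p = (-6) + 9p ⟹ p = 8/13.
Agent 1 indifferent between North and South: q·(-1) + (1−q)·(-9) = q·(-2) + (1−q)·6 ⟹ (-9) + 8q = 6 + (-8)q ⟹ q = 15/16.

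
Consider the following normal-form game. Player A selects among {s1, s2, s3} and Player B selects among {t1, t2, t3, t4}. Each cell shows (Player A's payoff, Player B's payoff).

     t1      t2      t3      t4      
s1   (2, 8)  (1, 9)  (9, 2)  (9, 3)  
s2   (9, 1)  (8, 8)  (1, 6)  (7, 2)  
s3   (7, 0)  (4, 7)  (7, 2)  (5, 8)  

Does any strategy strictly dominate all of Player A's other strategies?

No strictly dominant strategy

A strategy is strictly dominant if it gives Player A a strictly higher payoff than every other strategy, against every choice by the opponent.
s1 is not dominant: against t1, s2 gives 9 > 2.
s2 is not dominant: against t3, s1 gives 9 > 1.
s3 is not dominant: against t1, s2 gives 9 > 7.
No single strategy is best against every opponent action.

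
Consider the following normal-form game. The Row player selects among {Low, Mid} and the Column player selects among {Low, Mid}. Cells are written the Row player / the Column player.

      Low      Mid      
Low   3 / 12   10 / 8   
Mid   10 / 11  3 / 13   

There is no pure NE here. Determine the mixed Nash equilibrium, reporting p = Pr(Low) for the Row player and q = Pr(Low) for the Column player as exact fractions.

p = 1/3, q = 1/2

In a mixed NE each player is indifferent between their pure strategies, so the opponent's mix sets the indifference.
The Column player indifferent between Low and Mid: p·12 + (1−p)·11 = p·8 + (1−p)·13 ⟹ 11 + 1p = 13 + (-5)p ⟹ p = 1/3.
The Row player indifferent between Low and Mid: q·3 + (1−q)·10 = q·10 + (1−q)·3 ⟹ 10 + (-7)q = 3 + 7q ⟹ q = 1/2.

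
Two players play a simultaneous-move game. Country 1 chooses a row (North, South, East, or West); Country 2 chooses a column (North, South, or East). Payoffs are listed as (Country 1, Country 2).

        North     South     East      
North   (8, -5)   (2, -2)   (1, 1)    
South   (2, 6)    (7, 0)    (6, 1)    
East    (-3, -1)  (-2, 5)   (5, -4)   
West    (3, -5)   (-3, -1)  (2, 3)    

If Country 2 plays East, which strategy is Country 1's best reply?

South

With Country 2 fixed at East, Country 1's payoffs are: North → 1, South → 6, East → 5, West → 2.
The maximum is 6, achieved by South.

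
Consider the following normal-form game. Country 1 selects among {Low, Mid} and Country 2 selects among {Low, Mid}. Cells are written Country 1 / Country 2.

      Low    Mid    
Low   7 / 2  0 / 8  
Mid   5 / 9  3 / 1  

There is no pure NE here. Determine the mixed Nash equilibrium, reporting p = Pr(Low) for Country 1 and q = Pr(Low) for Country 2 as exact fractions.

p = 4/7, q = 3/5

In a mixed NE each player is indifferent between their pure strategies, so the opponent's mix sets the indifference.
Country 2 indifferent between Low and Mid: p·2 + (1−p)·9 = p·8 + (1−p)·1 ⟹ 9 + (-7)p = 1 + 7p ⟹ p = 4/7.
Country 1 indifferent between Low and Mid: q·7 + (1−q)·0 = q·5 + (1−q)·3 ⟹ 0 + 7q = 3 + 2q ⟹ q = 3/5.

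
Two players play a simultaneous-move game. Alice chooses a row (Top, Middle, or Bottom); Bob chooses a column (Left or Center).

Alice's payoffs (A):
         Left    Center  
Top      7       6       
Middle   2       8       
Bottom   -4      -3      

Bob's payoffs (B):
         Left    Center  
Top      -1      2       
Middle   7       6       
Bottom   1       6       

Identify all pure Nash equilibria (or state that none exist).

Find each player's best response to every opponent strategy; NE are the intersections.
Alice's best responses — vs Left: Top (payoff 7); vs Center: Middle (payoff 8).
Bob's best responses — vs Top: Center (payoff 2); vs Middle: Left (payoff 7); vs Bottom: Center (payoff 6).
No cell has both players best-responding. For instance, Alice's best reply to Center is Middle, but against Middle Bob prefers Left over Center.

There is no pure-strategy Nash equilibrium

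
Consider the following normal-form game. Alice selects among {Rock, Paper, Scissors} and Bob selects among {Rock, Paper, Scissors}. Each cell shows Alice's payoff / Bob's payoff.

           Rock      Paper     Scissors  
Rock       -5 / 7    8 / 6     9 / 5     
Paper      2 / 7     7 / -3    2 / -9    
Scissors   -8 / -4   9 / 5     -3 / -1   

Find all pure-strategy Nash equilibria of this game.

(Paper, Rock) and (Scissors, Paper)

A profile is a Nash equilibrium when each player is best-responding to the other.
Alice's best responses — vs Rock: Paper (payoff 2); vs Paper: Scissors (payoff 9); vs Scissors: Rock (payoff 9).
Bob's best responses — vs Rock: Rock (payoff 7); vs Paper: Rock (payoff 7); vs Scissors: Paper (payoff 5).
Mutual best responses occur at (Paper, Rock) and (Scissors, Paper); at each, neither player gains by switching.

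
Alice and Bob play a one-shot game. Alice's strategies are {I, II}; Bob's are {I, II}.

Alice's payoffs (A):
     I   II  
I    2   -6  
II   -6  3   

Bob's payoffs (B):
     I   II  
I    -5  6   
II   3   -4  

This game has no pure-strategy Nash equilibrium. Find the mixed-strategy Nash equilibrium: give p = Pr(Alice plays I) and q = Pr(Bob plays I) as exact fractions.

Each player's mixing probability is pinned down by making the *other* player indifferent.
Bob indifferent between I and II: p·(-5) + (1−p)·3 = p·6 + (1−p)·(-4) ⟹ 3 + (-8)p = (-4) + 10p ⟹ p = 7/18.
Alice indifferent between I and II: q·2 + (1−q)·(-6) = q·(-6) + (1−q)·3 ⟹ (-6) + 8q = 3 + (-9)q ⟹ q = 9/17.

p = 7/18, q = 9/17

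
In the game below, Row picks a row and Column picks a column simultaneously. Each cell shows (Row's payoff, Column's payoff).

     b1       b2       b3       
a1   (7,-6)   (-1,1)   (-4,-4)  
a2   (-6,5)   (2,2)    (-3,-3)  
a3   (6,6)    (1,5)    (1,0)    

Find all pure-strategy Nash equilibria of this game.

Find each player's best response to every opponent strategy; NE are the intersections.
Row's best responses — vs b1: a1 (payoff 7); vs b2: a2 (payoff 2); vs b3: a3 (payoff 1).
Column's best responses — vs a1: b2 (payoff 1); vs a2: b1 (payoff 5); vs a3: b1 (payoff 6).
No cell has both players best-responding. For instance, Row's best reply to b3 is a3, but against a3 Column prefers b1 over b3.

No pure-strategy Nash equilibrium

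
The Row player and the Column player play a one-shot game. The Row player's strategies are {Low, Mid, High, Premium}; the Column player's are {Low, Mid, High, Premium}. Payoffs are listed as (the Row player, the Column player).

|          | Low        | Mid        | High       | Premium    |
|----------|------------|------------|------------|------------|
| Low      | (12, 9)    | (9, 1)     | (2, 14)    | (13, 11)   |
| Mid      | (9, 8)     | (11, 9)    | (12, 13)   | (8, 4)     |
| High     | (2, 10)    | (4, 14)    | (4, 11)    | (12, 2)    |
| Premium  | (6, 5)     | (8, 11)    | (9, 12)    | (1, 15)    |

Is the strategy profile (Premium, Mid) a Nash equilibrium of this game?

No

Holding the Column player at Mid: the Row player gets 8 from Premium but could get 11 by switching to Mid. The Row player has a profitable deviation.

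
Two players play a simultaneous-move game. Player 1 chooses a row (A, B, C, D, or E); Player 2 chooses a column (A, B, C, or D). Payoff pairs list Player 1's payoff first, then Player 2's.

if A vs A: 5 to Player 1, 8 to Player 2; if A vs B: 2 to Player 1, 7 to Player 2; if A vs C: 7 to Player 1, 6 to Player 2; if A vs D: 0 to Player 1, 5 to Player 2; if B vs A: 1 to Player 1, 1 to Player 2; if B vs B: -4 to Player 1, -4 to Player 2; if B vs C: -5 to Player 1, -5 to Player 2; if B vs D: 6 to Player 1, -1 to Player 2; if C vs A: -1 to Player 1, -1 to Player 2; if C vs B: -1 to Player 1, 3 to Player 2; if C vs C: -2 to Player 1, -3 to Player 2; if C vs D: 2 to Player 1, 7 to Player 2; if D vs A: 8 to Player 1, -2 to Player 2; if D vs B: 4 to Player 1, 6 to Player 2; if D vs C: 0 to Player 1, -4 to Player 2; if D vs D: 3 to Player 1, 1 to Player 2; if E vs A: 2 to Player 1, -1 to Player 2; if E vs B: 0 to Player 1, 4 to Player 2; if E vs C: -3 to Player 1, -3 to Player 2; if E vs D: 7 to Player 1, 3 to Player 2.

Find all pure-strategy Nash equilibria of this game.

Find each player's best response to every opponent strategy; NE are the intersections.
Player 1's best responses — vs A: D (payoff 8); vs B: D (payoff 4); vs C: A (payoff 7); vs D: E (payoff 7).
Player 2's best responses — vs A: A (payoff 8); vs B: A (payoff 1); vs C: D (payoff 7); vs D: B (payoff 6); vs E: B (payoff 4).
The only mutual best response is (D, B); neither player gains by switching there.

(D, B)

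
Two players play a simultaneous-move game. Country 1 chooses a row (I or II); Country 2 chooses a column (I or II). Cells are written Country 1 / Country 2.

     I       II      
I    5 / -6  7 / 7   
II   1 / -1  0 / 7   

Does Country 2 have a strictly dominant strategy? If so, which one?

Check whether one of Country 2's strategies beats all alternatives regardless of what the opponent does.
II strictly dominates: vs I: 7 > -6; vs II: 7 > -1.

II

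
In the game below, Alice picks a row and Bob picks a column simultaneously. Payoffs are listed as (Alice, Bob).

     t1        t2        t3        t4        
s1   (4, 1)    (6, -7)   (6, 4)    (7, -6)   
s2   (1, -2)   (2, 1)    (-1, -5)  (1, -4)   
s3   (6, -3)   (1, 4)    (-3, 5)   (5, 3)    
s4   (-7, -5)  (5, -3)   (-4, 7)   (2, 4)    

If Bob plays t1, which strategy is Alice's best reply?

s3

With Bob fixed at t1, Alice's payoffs are: s1 → 4, s2 → 1, s3 → 6, s4 → -7.
The maximum is 6, achieved by s3.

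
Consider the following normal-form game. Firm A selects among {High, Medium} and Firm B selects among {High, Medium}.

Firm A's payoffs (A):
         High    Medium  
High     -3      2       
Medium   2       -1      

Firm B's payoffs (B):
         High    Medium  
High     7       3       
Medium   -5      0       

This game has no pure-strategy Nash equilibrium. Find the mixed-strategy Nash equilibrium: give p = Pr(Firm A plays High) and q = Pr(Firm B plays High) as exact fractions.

p = 5/9, q = 3/8

In a mixed NE each player is indifferent between their pure strategies, so the opponent's mix sets the indifference.
Firm B indifferent between High and Medium: p·7 + (1−p)·(-5) = p·3 + (1−p)·0 ⟹ (-5) + 12p = 0 + 3p ⟹ p = 5/9.
Firm A indifferent between High and Medium: q·(-3) + (1−q)·2 = q·2 + (1−q)·(-1) ⟹ 2 + (-5)q = (-1) + 3q ⟹ q = 3/8.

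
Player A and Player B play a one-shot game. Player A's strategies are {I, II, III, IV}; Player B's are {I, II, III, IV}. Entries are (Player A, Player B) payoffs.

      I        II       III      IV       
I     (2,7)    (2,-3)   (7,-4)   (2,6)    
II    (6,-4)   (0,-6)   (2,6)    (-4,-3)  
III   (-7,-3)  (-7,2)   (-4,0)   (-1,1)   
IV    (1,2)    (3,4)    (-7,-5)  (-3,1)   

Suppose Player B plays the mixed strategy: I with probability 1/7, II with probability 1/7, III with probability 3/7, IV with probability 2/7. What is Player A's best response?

Player A's best reply maximizes expected payoff against the mix.
I: (1/7)·2 + (1/7)·2 + (3/7)·7 + (2/7)·2 = 29/7
II: (1/7)·6 + (1/7)·0 + (3/7)·2 + (2/7)·(-4) = 4/7
III: (1/7)·(-7) + (1/7)·(-7) + (3/7)·(-4) + (2/7)·(-1) = -4
IV: (1/7)·1 + (1/7)·3 + (3/7)·(-7) + (2/7)·(-3) = -23/7
Highest expected payoff is 29/7, from I.

I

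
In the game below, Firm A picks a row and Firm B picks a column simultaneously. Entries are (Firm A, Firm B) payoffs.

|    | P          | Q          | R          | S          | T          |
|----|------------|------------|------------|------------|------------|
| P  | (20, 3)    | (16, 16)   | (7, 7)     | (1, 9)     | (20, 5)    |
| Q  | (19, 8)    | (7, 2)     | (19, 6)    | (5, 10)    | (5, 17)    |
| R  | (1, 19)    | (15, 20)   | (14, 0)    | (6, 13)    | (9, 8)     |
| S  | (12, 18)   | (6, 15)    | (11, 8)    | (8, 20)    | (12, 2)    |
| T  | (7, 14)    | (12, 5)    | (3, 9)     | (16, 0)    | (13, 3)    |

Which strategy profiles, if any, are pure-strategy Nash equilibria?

(P, Q)

Check mutual best responses: a cell is a NE iff neither player can gain by unilaterally deviating.
Firm A's best responses — vs P: P (payoff 20); vs Q: P (payoff 16); vs R: Q (payoff 19); vs S: T (payoff 16); vs T: P (payoff 20).
Firm B's best responses — vs P: Q (payoff 16); vs Q: T (payoff 17); vs R: Q (payoff 20); vs S: S (payoff 20); vs T: P (payoff 14).
The only mutual best response is (P, Q); neither player gains by switching there.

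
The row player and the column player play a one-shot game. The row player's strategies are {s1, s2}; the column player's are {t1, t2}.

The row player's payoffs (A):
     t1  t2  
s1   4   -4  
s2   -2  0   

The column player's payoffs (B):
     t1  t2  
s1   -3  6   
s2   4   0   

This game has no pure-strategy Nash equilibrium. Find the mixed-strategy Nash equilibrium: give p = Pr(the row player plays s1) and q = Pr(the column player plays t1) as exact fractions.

p = 4/13, q = 2/5

Each player's mixing probability is pinned down by making the *other* player indifferent.
The column player indifferent between t1 and t2: p·(-3) + (1−p)·4 = p·6 + (1−p)·0 ⟹ 4 + (-7)p = 0 + 6p ⟹ p = 4/13.
The row player indifferent between s1 and s2: q·4 + (1−q)·(-4) = q·(-2) + (1−q)·0 ⟹ (-4) + 8q = 0 + (-2)q ⟹ q = 2/5.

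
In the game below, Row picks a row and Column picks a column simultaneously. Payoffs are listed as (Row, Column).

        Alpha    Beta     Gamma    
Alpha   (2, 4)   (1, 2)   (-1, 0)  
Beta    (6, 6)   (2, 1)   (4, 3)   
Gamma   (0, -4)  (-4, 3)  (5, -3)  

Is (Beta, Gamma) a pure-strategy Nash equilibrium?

Holding Column at Gamma: Row gets 4 from Beta but could get 5 by switching to Gamma. Row has a profitable deviation.

No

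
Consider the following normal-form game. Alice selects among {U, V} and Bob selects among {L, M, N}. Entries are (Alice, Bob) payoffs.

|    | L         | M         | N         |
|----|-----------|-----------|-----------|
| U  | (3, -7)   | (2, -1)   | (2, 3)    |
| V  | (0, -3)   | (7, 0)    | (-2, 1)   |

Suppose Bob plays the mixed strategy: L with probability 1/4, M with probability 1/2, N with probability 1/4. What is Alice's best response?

V

Alice's best reply maximizes expected payoff against the mix.
U: (1/4)·3 + (1/2)·2 + (1/4)·2 = 9/4
V: (1/4)·0 + (1/2)·7 + (1/4)·(-2) = 3
Highest expected payoff is 3, from V.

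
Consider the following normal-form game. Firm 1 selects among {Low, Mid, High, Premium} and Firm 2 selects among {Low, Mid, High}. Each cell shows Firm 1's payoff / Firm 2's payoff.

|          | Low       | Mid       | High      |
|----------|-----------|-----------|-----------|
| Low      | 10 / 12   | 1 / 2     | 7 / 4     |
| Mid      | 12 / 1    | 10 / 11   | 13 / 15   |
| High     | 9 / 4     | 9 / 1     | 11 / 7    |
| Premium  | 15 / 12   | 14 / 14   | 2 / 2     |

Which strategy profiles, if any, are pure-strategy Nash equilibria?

(Mid, High) and (Premium, Mid)

A profile is a Nash equilibrium when each player is best-responding to the other.
Firm 1's best responses — vs Low: Premium (payoff 15); vs Mid: Premium (payoff 14); vs High: Mid (payoff 13).
Firm 2's best responses — vs Low: Low (payoff 12); vs Mid: High (payoff 15); vs High: High (payoff 7); vs Premium: Mid (payoff 14).
Mutual best responses occur at (Mid, High) and (Premium, Mid); at each, neither player gains by switching.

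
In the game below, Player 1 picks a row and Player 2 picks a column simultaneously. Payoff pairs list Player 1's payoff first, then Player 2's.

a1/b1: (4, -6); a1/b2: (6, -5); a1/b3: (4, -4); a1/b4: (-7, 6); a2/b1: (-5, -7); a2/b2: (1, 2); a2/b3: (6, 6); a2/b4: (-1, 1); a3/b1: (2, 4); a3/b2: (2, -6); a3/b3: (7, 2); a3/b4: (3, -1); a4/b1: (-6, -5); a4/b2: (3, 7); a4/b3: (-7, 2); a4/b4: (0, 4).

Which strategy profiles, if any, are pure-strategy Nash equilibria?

No pure-strategy Nash equilibrium

Find each player's best response to every opponent strategy; NE are the intersections.
Player 1's best responses — vs b1: a1 (payoff 4); vs b2: a1 (payoff 6); vs b3: a3 (payoff 7); vs b4: a3 (payoff 3).
Player 2's best responses — vs a1: b4 (payoff 6); vs a2: b3 (payoff 6); vs a3: b1 (payoff 4); vs a4: b2 (payoff 7).
No cell has both players best-responding. For instance, Player 1's best reply to b2 is a1, but against a1 Player 2 prefers b4 over b2.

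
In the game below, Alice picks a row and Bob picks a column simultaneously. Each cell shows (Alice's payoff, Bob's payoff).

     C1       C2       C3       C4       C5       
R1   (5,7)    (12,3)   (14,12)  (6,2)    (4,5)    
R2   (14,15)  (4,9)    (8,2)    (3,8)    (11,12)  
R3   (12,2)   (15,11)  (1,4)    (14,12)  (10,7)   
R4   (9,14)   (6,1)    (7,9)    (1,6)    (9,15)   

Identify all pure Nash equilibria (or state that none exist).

(R1, C3), (R2, C1), and (R3, C4)

Find each player's best response to every opponent strategy; NE are the intersections.
Alice's best responses — vs C1: R2 (payoff 14); vs C2: R3 (payoff 15); vs C3: R1 (payoff 14); vs C4: R3 (payoff 14); vs C5: R2 (payoff 11).
Bob's best responses — vs R1: C3 (payoff 12); vs R2: C1 (payoff 15); vs R3: C4 (payoff 12); vs R4: C5 (payoff 15).
Mutual best responses occur at (R1, C3), (R2, C1), and (R3, C4); at each, neither player gains by switching.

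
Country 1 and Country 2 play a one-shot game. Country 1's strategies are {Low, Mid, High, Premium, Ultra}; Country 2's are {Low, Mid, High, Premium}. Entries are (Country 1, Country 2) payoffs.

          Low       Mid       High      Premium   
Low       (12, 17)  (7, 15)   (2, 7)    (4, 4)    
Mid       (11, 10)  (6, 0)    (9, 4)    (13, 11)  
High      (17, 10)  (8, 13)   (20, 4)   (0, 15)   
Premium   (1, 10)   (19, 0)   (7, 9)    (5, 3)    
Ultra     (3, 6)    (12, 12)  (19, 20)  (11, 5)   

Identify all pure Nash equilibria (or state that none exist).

Find each player's best response to every opponent strategy; NE are the intersections.
Country 1's best responses — vs Low: High (payoff 17); vs Mid: Premium (payoff 19); vs High: High (payoff 20); vs Premium: Mid (payoff 13).
Country 2's best responses — vs Low: Low (payoff 17); vs Mid: Premium (payoff 11); vs High: Premium (payoff 15); vs Premium: Low (payoff 10); vs Ultra: High (payoff 20).
The only mutual best response is (Mid, Premium); neither player gains by switching there.

(Mid, Premium)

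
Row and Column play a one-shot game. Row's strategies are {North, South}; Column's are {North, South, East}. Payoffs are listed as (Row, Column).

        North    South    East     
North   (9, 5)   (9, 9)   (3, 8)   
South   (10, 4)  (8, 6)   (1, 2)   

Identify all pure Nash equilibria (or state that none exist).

Find each player's best response to every opponent strategy; NE are the intersections.
Row's best responses — vs North: South (payoff 10); vs South: North (payoff 9); vs East: North (payoff 3).
Column's best responses — vs North: South (payoff 9); vs South: South (payoff 6).
The only mutual best response is (North, South); neither player gains by switching there.

(North, South)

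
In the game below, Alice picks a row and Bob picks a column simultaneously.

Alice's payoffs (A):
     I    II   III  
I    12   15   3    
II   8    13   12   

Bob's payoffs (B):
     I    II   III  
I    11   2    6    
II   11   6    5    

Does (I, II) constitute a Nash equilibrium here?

Holding Bob at II: Alice gets 15 from I, versus 13 from II. No profitable deviation for Alice.
Holding Alice at I: Bob gets 2 from II but could get 11 by switching to I. Bob has a profitable deviation.

No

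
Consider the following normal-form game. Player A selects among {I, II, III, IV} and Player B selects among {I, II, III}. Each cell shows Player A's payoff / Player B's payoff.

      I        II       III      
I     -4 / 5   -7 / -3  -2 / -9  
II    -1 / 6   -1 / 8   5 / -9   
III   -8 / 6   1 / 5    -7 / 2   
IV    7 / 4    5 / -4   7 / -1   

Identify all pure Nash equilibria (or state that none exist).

Check mutual best responses: a cell is a NE iff neither player can gain by unilaterally deviating.
Player A's best responses — vs I: IV (payoff 7); vs II: IV (payoff 5); vs III: IV (payoff 7).
Player B's best responses — vs I: I (payoff 5); vs II: II (payoff 8); vs III: I (payoff 6); vs IV: I (payoff 4).
The only mutual best response is (IV, I); neither player gains by switching there.

(IV, I)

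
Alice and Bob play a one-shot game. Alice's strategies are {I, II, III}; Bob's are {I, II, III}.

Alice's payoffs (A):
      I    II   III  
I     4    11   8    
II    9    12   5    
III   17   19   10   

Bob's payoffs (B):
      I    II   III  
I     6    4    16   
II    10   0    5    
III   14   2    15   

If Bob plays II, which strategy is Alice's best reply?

III

With Bob fixed at II, Alice's payoffs are: I → 11, II → 12, III → 19.
The maximum is 19, achieved by III.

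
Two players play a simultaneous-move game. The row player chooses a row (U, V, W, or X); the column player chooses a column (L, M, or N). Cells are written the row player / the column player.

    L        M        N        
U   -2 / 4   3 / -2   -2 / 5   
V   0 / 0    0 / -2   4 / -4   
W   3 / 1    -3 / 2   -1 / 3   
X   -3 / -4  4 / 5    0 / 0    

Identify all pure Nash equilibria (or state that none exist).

(X, M)

A profile is a Nash equilibrium when each player is best-responding to the other.
The row player's best responses — vs L: W (payoff 3); vs M: X (payoff 4); vs N: V (payoff 4).
The column player's best responses — vs U: N (payoff 5); vs V: L (payoff 0); vs W: N (payoff 3); vs X: M (payoff 5).
The only mutual best response is (X, M); neither player gains by switching there.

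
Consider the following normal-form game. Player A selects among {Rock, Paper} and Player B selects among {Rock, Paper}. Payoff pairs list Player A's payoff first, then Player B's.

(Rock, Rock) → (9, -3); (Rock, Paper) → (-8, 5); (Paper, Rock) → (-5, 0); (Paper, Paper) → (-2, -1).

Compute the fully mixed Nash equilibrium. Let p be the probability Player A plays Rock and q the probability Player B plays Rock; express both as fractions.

Each player's mixing probability is pinned down by making the *other* player indifferent.
Player B indifferent between Rock and Paper: p·(-3) + (1−p)·0 = p·5 + (1−p)·(-1) ⟹ 0 + (-3)p = (-1) + 6p ⟹ p = 1/9.
Player A indifferent between Rock and Paper: q·9 + (1−q)·(-8) = q·(-5) + (1−q)·(-2) ⟹ (-8) + 17q = (-2) + (-3)q ⟹ q = 3/10.

p = 1/9, q = 3/10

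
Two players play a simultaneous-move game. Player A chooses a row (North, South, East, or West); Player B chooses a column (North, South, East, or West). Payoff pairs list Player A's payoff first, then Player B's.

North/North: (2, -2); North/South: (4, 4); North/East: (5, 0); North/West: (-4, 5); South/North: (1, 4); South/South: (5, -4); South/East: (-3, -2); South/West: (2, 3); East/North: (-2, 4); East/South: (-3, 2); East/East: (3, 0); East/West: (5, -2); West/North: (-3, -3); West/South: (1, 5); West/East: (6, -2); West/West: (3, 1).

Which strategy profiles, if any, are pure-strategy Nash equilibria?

There is no pure-strategy Nash equilibrium

Check mutual best responses: a cell is a NE iff neither player can gain by unilaterally deviating.
Player A's best responses — vs North: North (payoff 2); vs South: South (payoff 5); vs East: West (payoff 6); vs West: East (payoff 5).
Player B's best responses — vs North: West (payoff 5); vs South: North (payoff 4); vs East: North (payoff 4); vs West: South (payoff 5).
No cell has both players best-responding. For instance, Player A's best reply to North is North, but against North Player B prefers West over North.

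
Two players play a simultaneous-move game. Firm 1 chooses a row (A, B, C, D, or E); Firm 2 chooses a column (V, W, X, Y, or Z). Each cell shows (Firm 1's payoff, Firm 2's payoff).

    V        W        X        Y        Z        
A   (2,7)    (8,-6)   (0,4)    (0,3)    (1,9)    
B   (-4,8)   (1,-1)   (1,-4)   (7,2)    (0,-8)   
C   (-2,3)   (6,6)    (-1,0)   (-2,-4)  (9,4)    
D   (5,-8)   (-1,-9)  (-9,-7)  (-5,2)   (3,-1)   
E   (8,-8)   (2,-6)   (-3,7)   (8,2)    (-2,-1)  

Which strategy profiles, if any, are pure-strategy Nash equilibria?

A profile is a Nash equilibrium when each player is best-responding to the other.
Firm 1's best responses — vs V: E (payoff 8); vs W: A (payoff 8); vs X: B (payoff 1); vs Y: E (payoff 8); vs Z: C (payoff 9).
Firm 2's best responses — vs A: Z (payoff 9); vs B: V (payoff 8); vs C: W (payoff 6); vs D: Y (payoff 2); vs E: X (payoff 7).
No cell has both players best-responding. For instance, Firm 1's best reply to V is E, but against E Firm 2 prefers X over V.

There is no pure-strategy Nash equilibrium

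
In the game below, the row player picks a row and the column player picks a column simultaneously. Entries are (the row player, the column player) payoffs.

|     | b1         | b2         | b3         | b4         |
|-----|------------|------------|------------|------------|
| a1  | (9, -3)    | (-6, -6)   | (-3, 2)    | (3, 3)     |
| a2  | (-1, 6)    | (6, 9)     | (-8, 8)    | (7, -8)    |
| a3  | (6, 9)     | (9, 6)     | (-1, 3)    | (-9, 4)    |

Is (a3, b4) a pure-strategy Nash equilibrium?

No

Holding the column player at b4: the row player gets -9 from a3 but could get 7 by switching to a2. The row player has a profitable deviation.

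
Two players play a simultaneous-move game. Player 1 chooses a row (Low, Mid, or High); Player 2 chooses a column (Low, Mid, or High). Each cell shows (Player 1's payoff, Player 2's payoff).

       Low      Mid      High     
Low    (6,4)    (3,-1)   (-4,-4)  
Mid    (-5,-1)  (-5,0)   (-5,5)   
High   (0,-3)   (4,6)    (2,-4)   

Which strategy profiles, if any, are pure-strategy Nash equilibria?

Find each player's best response to every opponent strategy; NE are the intersections.
Player 1's best responses — vs Low: Low (payoff 6); vs Mid: High (payoff 4); vs High: High (payoff 2).
Player 2's best responses — vs Low: Low (payoff 4); vs Mid: High (payoff 5); vs High: Mid (payoff 6).
Mutual best responses occur at (Low, Low) and (High, Mid); at each, neither player gains by switching.

(Low, Low) and (High, Mid)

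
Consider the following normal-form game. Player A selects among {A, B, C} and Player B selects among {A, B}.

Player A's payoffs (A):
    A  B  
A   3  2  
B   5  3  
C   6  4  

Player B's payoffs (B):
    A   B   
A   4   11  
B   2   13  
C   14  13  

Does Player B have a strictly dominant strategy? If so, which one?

No strictly dominant strategy

A strategy is strictly dominant if it gives Player B a strictly higher payoff than every other strategy, against every choice by the opponent.
A is not dominant: against A, B gives 11 > 4.
B is not dominant: against C, A gives 14 > 13.
No single strategy is best against every opponent action.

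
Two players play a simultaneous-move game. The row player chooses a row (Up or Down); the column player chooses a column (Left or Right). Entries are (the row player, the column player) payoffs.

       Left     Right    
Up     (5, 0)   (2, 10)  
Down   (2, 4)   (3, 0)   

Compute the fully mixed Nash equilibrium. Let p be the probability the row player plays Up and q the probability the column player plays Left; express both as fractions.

p = 2/7, q = 1/4

Each player's mixing probability is pinned down by making the *other* player indifferent.
The column player indifferent between Left and Right: p·0 + (1−p)·4 = p·10 + (1−p)·0 ⟹ 4 + (-4)p = 0 + 10p ⟹ p = 2/7.
The row player indifferent between Up and Down: q·5 + (1−q)·2 = q·2 + (1−q)·3 ⟹ 2 + 3q = 3 + (-1)q ⟹ q = 1/4.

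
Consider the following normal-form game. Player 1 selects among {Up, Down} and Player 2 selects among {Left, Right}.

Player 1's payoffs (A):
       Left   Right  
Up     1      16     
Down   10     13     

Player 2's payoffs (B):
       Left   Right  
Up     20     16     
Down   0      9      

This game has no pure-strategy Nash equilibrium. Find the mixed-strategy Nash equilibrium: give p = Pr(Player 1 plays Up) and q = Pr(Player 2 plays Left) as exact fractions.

In a mixed NE each player is indifferent between their pure strategies, so the opponent's mix sets the indifference.
Player 2 indifferent between Left and Right: p·20 + (1−p)·0 = p·16 + (1−p)·9 ⟹ 0 + 20p = 9 + 7p ⟹ p = 9/13.
Player 1 indifferent between Up and Down: q·1 + (1−q)·16 = q·10 + (1−q)·13 ⟹ 16 + (-15)q = 13 + (-3)q ⟹ q = 1/4.

p = 9/13, q = 1/4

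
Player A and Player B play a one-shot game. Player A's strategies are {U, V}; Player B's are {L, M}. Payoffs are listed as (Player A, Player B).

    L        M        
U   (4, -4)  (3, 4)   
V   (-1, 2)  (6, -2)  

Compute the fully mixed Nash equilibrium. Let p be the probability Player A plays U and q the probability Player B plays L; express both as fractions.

Each player's mixing probability is pinned down by making the *other* player indifferent.
Player B indifferent between L and M: p·(-4) + (1−p)·2 = p·4 + (1−p)·(-2) ⟹ 2 + (-6)p = (-2) + 6p ⟹ p = 1/3.
Player A indifferent between U and V: q·4 + (1−q)·3 = q·(-1) + (1−q)·6 ⟹ 3 + 1q = 6 + (-7)q ⟹ q = 3/8.

p = 1/3, q = 3/8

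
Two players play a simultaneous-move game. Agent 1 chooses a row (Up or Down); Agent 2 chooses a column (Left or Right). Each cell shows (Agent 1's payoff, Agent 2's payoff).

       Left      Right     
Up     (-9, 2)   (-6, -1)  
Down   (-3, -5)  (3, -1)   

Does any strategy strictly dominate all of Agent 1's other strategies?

A strategy is strictly dominant if it gives Agent 1 a strictly higher payoff than every other strategy, against every choice by the opponent.
Down strictly dominates: vs Left: -3 > -9; vs Right: 3 > -6.

Down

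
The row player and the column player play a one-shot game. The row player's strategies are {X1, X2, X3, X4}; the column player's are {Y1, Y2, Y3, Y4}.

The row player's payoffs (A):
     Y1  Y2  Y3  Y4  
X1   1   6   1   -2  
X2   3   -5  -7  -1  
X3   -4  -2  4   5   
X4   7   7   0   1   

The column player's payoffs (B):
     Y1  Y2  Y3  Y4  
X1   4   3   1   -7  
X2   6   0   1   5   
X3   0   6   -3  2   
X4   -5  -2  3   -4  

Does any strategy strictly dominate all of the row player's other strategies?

None

Check whether one of the row player's strategies beats all alternatives regardless of what the opponent does.
X1 is not dominant: against Y1, X2 gives 3 > 1.
X2 is not dominant: against Y1, X4 gives 7 > 3.
X3 is not dominant: against Y1, X1 gives 1 > -4.
X4 is not dominant: against Y3, X1 gives 1 > 0.
No single strategy is best against every opponent action.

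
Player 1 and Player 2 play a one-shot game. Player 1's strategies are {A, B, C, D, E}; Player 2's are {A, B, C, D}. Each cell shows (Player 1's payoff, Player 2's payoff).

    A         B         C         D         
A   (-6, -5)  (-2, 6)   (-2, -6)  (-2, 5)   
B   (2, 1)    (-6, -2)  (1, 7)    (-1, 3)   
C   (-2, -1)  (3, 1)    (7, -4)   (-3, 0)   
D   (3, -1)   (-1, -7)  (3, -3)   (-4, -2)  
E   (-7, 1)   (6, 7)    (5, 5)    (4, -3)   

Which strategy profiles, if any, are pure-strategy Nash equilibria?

(D, A) and (E, B)

Find each player's best response to every opponent strategy; NE are the intersections.
Player 1's best responses — vs A: D (payoff 3); vs B: E (payoff 6); vs C: C (payoff 7); vs D: E (payoff 4).
Player 2's best responses — vs A: B (payoff 6); vs B: C (payoff 7); vs C: B (payoff 1); vs D: A (payoff -1); vs E: B (payoff 7).
Mutual best responses occur at (D, A) and (E, B); at each, neither player gains by switching.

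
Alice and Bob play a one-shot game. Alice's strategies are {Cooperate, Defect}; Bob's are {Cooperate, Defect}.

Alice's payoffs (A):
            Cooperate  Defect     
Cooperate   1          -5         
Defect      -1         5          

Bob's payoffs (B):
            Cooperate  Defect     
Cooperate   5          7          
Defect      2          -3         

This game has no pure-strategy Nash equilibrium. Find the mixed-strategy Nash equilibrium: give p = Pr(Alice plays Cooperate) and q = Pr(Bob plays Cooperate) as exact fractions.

p = 5/7, q = 5/6

In a mixed NE each player is indifferent between their pure strategies, so the opponent's mix sets the indifference.
Bob indifferent between Cooperate and Defect: p·5 + (1−p)·2 = p·7 + (1−p)·(-3) ⟹ 2 + 3p = (-3) + 10p ⟹ p = 5/7.
Alice indifferent between Cooperate and Defect: q·1 + (1−q)·(-5) = q·(-1) + (1−q)·5 ⟹ (-5) + 6q = 5 + (-6)q ⟹ q = 5/6.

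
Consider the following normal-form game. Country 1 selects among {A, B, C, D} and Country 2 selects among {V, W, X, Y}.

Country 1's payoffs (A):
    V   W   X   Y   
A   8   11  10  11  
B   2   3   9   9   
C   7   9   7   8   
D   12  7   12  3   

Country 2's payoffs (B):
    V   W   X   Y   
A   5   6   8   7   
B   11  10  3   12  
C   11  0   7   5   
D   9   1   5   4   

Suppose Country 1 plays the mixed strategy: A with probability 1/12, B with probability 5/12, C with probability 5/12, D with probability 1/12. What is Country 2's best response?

V

Compute Country 2's expected payoff from each pure strategy against the given mix.
V: (1/12)·5 + (5/12)·11 + (5/12)·11 + (1/12)·9 = 31/3
W: (1/12)·6 + (5/12)·10 + (5/12)·0 + (1/12)·1 = 19/4
X: (1/12)·8 + (5/12)·3 + (5/12)·7 + (1/12)·5 = 21/4
Y: (1/12)·7 + (5/12)·12 + (5/12)·5 + (1/12)·4 = 8
Highest expected payoff is 31/3, from V.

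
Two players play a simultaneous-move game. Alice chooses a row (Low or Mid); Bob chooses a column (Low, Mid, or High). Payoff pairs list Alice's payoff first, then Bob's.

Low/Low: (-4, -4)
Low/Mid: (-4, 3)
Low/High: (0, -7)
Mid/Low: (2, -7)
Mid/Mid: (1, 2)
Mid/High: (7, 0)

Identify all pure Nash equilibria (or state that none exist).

Find each player's best response to every opponent strategy; NE are the intersections.
Alice's best responses — vs Low: Mid (payoff 2); vs Mid: Mid (payoff 1); vs High: Mid (payoff 7).
Bob's best responses — vs Low: Mid (payoff 3); vs Mid: Mid (payoff 2).
The only mutual best response is (Mid, Mid); neither player gains by switching there.

(Mid, Mid)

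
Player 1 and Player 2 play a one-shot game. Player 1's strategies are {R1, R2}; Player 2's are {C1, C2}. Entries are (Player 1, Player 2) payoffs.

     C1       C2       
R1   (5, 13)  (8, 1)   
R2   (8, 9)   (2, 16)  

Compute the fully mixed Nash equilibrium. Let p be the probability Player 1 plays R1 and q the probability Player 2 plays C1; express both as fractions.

p = 7/19, q = 2/3

Each player's mixing probability is pinned down by making the *other* player indifferent.
Player 2 indifferent between C1 and C2: p·13 + (1−p)·9 = p·1 + (1−p)·16 ⟹ 9 + 4p = 16 + (-15)p ⟹ p = 7/19.
Player 1 indifferent between R1 and R2: q·5 + (1−q)·8 = q·8 + (1−q)·2 ⟹ 8 + (-3)q = 2 + 6q ⟹ q = 2/3.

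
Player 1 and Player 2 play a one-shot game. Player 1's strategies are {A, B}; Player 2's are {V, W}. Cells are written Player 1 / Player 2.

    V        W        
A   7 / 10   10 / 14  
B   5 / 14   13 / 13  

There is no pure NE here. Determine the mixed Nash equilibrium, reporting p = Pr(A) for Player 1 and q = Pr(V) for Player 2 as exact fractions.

Each player's mixing probability is pinned down by making the *other* player indifferent.
Player 2 indifferent between V and W: p·10 + (1−p)·14 = p·14 + (1−p)·13 ⟹ 14 + (-4)p = 13 + 1p ⟹ p = 1/5.
Player 1 indifferent between A and B: q·7 + (1−q)·10 = q·5 + (1−q)·13 ⟹ 10 + (-3)q = 13 + (-8)q ⟹ q = 3/5.

p = 1/5, q = 3/5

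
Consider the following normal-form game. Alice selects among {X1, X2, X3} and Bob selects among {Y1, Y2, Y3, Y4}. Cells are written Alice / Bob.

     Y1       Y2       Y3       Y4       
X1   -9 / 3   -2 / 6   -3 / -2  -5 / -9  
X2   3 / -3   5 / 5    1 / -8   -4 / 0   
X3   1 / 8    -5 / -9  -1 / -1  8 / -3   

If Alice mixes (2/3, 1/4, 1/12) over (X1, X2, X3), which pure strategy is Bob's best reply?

Compute Bob's expected payoff from each pure strategy against the given mix.
Y1: (2/3)·3 + (1/4)·(-3) + (1/12)·8 = 23/12
Y2: (2/3)·6 + (1/4)·5 + (1/12)·(-9) = 9/2
Y3: (2/3)·(-2) + (1/4)·(-8) + (1/12)·(-1) = -41/12
Y4: (2/3)·(-9) + (1/4)·0 + (1/12)·(-3) = -25/4
Highest expected payoff is 9/2, from Y2.

Y2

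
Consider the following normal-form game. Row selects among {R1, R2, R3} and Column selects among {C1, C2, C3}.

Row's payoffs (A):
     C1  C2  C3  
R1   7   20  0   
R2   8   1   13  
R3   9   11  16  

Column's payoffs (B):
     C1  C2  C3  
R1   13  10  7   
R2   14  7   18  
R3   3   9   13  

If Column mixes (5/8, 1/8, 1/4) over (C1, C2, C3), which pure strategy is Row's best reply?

Compute Row's expected payoff from each pure strategy against the given mix.
R1: (5/8)·7 + (1/8)·20 + (1/4)·0 = 55/8
R2: (5/8)·8 + (1/8)·1 + (1/4)·13 = 67/8
R3: (5/8)·9 + (1/8)·11 + (1/4)·16 = 11
Highest expected payoff is 11, from R3.

R3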